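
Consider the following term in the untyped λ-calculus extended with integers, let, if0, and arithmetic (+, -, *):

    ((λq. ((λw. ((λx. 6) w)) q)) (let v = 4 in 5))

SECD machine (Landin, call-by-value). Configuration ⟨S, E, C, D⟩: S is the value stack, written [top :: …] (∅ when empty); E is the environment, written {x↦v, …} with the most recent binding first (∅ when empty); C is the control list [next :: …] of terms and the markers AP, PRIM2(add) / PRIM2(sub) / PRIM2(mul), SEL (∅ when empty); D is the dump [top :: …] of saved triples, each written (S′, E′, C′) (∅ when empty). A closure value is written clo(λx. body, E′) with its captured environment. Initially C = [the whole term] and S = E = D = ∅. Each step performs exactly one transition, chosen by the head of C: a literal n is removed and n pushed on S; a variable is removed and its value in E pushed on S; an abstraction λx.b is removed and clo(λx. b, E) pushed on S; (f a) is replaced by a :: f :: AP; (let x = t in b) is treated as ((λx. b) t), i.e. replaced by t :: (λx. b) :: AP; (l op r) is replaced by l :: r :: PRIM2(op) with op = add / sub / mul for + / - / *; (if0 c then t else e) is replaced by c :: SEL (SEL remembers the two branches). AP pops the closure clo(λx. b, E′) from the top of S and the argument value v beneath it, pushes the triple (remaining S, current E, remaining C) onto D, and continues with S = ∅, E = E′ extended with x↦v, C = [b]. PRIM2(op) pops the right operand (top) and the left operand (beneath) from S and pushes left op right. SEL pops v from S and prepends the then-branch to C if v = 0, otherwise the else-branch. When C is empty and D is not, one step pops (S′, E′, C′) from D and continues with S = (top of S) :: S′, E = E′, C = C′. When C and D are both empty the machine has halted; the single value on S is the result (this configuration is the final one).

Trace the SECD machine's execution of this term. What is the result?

0. ⟨S=∅; E=∅; C=[((λq. ((λw. ((λx. 6) w)) q)) (let v = 4 in 5))]; D=∅⟩
1. ⟨S=∅; E=∅; C=[(let v = 4 in 5) :: (λq. ((λw. ((λx. 6) w)) q)) :: AP]; D=∅⟩
2. ⟨S=∅; E=∅; C=[4 :: (λv. 5) :: AP :: (λq. ((λw. ((λx. 6) w)) q)) :: AP]; D=∅⟩
3. ⟨S=[4]; E=∅; C=[(λv. 5) :: AP :: (λq. ((λw. ((λx. 6) w)) q)) :: AP]; D=∅⟩
4. ⟨S=[clo(λv. 5, ∅) :: 4]; E=∅; C=[AP :: (λq. ((λw. ((λx. 6) w)) q)) :: AP]; D=∅⟩
5. ⟨S=∅; E={v↦4}; C=[5]; D=[(∅, ∅, [(λq. ((λw. ((λx. 6) w)) q)) :: AP])]⟩
6. ⟨S=[5]; E={v↦4}; C=∅; D=[(∅, ∅, [(λq. ((λw. ((λx. 6) w)) q)) :: AP])]⟩
7. ⟨S=[5]; E=∅; C=[(λq. ((λw. ((λx. 6) w)) q)) :: AP]; D=∅⟩
8. ⟨S=[clo(λq. ((λw. ((λx. 6) w)) q), ∅) :: 5]; E=∅; C=[AP]; D=∅⟩
9. ⟨S=∅; E={q↦5}; C=[((λw. ((λx. 6) w)) q)]; D=[(∅, ∅, ∅)]⟩
10. ⟨S=∅; E={q↦5}; C=[q :: (λw. ((λx. 6) w)) :: AP]; D=[(∅, ∅, ∅)]⟩
11. ⟨S=[5]; E={q↦5}; C=[(λw. ((λx. 6) w)) :: AP]; D=[(∅, ∅, ∅)]⟩
12. ⟨S=[clo(λw. ((λx. 6) w), {q↦5}) :: 5]; E={q↦5}; C=[AP]; D=[(∅, ∅, ∅)]⟩
13. ⟨S=∅; E={w↦5, q↦5}; C=[((λx. 6) w)]; D=[(∅, {q↦5}, ∅) :: (∅, ∅, ∅)]⟩
14. ⟨S=∅; E={w↦5, q↦5}; C=[w :: (λx. 6) :: AP]; D=[(∅, {q↦5}, ∅) :: (∅, ∅, ∅)]⟩
15. ⟨S=[5]; E={w↦5, q↦5}; C=[(λx. 6) :: AP]; D=[(∅, {q↦5}, ∅) :: (∅, ∅, ∅)]⟩
16. ⟨S=[clo(λx. 6, {w↦5, q↦5}) :: 5]; E={w↦5, q↦5}; C=[AP]; D=[(∅, {q↦5}, ∅) :: (∅, ∅, ∅)]⟩
17. ⟨S=∅; E={x↦5, w↦5, q↦5}; C=[6]; D=[(∅, {w↦5, q↦5}, ∅) :: (∅, {q↦5}, ∅) :: (∅, ∅, ∅)]⟩
18. ⟨S=[6]; E={x↦5, w↦5, q↦5}; C=∅; D=[(∅, {w↦5, q↦5}, ∅) :: (∅, {q↦5}, ∅) :: (∅, ∅, ∅)]⟩
19. ⟨S=[6]; E={w↦5, q↦5}; C=∅; D=[(∅, {q↦5}, ∅) :: (∅, ∅, ∅)]⟩
20. ⟨S=[6]; E={q↦5}; C=∅; D=[(∅, ∅, ∅)]⟩
21. ⟨S=[6]; E=∅; C=∅; D=∅⟩
→ final value 6

Answer: 6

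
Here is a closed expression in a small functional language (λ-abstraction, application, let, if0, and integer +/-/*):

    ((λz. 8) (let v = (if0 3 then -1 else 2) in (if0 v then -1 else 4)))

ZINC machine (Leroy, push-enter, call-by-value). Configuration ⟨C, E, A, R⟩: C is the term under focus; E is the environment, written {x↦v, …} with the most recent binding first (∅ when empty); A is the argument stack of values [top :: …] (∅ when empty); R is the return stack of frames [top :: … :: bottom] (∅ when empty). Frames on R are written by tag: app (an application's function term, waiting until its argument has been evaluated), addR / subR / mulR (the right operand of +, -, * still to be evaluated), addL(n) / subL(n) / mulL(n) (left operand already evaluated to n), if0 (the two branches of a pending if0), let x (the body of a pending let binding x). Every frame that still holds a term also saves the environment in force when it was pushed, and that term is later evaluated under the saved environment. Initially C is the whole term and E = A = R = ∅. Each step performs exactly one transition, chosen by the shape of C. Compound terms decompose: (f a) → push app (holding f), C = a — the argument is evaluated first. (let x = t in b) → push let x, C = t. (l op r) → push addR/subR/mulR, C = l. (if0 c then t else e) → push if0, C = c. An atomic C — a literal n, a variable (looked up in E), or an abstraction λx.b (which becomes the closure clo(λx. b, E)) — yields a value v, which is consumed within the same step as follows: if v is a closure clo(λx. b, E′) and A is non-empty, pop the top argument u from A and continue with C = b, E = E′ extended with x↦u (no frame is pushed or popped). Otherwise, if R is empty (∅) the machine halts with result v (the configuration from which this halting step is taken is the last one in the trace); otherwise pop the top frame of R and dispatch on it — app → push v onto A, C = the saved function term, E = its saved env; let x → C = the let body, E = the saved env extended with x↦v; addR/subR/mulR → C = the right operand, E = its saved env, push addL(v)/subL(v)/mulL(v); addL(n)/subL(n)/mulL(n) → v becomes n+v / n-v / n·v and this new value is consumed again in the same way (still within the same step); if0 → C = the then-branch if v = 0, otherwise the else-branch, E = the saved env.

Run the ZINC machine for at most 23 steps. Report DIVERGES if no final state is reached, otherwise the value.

Answer: 8

Machine steps:
step 0: <C=((λz. 8) (let v = (if0 3 then -1 else 2) in (if0 v then -1 else 4))), E=∅, A=∅, R=∅>
step 1: <C=(let v = (if0 3 then -1 else 2) in (if0 v then -1 else 4)), E=∅, A=∅, R=[app]>
step 2: <C=(if0 3 then -1 else 2), E=∅, A=∅, R=[let v :: app]>
step 3: <C=3, E=∅, A=∅, R=[if0 :: let v :: app]>
step 4: <C=2, E=∅, A=∅, R=[let v :: app]>
step 5: <C=(if0 v then -1 else 4), E={v↦2}, A=∅, R=[app]>
step 6: <C=v, E={v↦2}, A=∅, R=[if0 :: app]>
step 7: <C=4, E={v↦2}, A=∅, R=[app]>
step 8: <C=(λz. 8), E=∅, A=[4], R=∅>
step 9: <C=8, E={z↦4}, A=∅, R=∅>
→ final value 8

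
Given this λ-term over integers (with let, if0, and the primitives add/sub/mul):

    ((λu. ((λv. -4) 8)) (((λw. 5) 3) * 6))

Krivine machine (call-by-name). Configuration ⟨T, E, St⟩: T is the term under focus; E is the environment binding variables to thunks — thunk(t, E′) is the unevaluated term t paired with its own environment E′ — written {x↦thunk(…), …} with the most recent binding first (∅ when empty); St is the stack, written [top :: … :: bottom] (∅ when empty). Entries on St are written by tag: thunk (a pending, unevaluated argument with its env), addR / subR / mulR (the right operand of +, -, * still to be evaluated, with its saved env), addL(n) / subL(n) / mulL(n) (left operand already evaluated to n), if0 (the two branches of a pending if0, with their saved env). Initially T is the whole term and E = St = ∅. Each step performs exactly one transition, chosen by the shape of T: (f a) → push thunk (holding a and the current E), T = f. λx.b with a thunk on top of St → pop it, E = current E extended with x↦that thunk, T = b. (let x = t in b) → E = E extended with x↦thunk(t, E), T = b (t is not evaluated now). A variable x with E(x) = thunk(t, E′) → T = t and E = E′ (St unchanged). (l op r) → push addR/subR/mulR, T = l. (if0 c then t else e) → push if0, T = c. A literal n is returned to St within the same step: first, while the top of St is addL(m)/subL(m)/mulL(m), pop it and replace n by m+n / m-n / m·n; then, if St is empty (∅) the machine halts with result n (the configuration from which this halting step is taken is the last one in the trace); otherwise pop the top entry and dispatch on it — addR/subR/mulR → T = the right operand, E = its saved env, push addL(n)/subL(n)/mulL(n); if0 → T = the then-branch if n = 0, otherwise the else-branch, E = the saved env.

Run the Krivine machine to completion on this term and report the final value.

Answer: -4

Execution trace:
[0] [T=((λu. ((λv. -4) 8)) (((λw. 5) 3) * 6)) | E=∅ | St=∅]
[1] [T=(λu. ((λv. -4) 8)) | E=∅ | St=[thunk]]
[2] [T=((λv. -4) 8) | E={u↦thunk((((λw. 5) 3) * 6), ∅)} | St=∅]
[3] [T=(λv. -4) | E={u↦thunk((((λw. 5) 3) * 6), ∅)} | St=[thunk]]
[4] [T=-4 | E={v↦thunk(8, {u↦thunk((((λw. 5) 3) * 6), ∅)}), u↦thunk((((λw. 5) 3) * 6), ∅)} | St=∅]
→ final value -4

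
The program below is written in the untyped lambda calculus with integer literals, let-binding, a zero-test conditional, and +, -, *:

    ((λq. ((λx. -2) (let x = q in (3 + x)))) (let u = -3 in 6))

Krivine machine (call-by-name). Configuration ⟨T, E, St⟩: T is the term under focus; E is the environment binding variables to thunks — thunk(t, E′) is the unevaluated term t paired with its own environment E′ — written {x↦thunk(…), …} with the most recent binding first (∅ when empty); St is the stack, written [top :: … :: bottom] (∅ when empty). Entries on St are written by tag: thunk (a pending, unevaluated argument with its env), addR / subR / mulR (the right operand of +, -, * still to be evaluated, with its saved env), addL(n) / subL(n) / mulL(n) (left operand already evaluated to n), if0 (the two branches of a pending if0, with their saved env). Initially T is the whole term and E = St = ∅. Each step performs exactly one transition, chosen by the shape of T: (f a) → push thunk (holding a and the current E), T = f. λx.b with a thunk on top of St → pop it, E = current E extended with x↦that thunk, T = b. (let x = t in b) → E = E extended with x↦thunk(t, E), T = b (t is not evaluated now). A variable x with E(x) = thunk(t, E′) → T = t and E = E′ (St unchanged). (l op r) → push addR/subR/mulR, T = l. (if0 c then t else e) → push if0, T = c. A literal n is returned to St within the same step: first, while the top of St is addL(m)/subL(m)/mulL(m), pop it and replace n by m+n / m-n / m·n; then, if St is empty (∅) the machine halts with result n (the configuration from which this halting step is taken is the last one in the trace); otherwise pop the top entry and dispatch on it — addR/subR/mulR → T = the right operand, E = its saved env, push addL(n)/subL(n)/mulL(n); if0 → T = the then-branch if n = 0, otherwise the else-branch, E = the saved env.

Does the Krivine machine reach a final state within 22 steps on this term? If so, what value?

0. ⟨T=((λq. ((λx. -2) (let x = q in (3 + x)))) (let u = -3 in 6)); E=∅; St=∅⟩
1. ⟨T=(λq. ((λx. -2) (let x = q in (3 + x)))); E=∅; St=[thunk]⟩
2. ⟨T=((λx. -2) (let x = q in (3 + x))); E={q↦thunk((let u = -3 in 6), ∅)}; St=∅⟩
3. ⟨T=(λx. -2); E={q↦thunk((let u = -3 in 6), ∅)}; St=[thunk]⟩
4. ⟨T=-2; E={x↦thunk((let x = q in (3 + x)), {q↦thunk((let u = -3 in 6), ∅)}), q↦thunk((let u = -3 in 6), ∅)}; St=∅⟩
→ final value -2

Answer: -2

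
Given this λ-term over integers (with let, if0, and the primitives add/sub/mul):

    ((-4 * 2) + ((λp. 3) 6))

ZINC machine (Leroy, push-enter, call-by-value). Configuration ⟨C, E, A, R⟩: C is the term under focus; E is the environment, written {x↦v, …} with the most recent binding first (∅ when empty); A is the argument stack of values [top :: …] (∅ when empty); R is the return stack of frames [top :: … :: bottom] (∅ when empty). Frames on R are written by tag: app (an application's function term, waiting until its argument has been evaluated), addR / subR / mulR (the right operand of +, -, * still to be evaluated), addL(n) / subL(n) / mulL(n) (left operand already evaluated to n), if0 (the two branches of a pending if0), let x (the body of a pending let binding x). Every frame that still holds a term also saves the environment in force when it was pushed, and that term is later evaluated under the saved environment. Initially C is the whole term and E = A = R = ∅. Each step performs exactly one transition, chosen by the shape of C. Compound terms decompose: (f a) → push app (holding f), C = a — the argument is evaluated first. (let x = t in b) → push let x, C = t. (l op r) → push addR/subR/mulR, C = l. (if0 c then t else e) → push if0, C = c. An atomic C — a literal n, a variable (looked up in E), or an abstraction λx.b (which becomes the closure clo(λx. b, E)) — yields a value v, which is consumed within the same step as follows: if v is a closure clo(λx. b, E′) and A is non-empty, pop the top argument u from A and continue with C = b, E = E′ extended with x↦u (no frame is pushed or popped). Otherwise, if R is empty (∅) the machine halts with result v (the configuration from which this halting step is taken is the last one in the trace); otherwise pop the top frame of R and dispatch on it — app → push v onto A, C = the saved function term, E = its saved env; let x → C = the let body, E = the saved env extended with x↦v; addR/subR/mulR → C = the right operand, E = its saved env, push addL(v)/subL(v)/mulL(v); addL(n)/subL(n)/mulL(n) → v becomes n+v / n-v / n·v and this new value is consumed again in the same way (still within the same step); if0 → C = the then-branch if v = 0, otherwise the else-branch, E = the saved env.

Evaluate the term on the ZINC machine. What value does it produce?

step 0: <C=((-4 * 2) + ((λp. 3) 6)), E=∅, A=∅, R=∅>
step 1: <C=(-4 * 2), E=∅, A=∅, R=[addR]>
step 2: <C=-4, E=∅, A=∅, R=[mulR :: addR]>
step 3: <C=2, E=∅, A=∅, R=[mulL(-4) :: addR]>
step 4: <C=((λp. 3) 6), E=∅, A=∅, R=[addL(-8)]>
step 5: <C=6, E=∅, A=∅, R=[app :: addL(-8)]>
step 6: <C=(λp. 3), E=∅, A=[6], R=[addL(-8)]>
step 7: <C=3, E={p↦6}, A=∅, R=[addL(-8)]>
→ final value -5

Answer: -5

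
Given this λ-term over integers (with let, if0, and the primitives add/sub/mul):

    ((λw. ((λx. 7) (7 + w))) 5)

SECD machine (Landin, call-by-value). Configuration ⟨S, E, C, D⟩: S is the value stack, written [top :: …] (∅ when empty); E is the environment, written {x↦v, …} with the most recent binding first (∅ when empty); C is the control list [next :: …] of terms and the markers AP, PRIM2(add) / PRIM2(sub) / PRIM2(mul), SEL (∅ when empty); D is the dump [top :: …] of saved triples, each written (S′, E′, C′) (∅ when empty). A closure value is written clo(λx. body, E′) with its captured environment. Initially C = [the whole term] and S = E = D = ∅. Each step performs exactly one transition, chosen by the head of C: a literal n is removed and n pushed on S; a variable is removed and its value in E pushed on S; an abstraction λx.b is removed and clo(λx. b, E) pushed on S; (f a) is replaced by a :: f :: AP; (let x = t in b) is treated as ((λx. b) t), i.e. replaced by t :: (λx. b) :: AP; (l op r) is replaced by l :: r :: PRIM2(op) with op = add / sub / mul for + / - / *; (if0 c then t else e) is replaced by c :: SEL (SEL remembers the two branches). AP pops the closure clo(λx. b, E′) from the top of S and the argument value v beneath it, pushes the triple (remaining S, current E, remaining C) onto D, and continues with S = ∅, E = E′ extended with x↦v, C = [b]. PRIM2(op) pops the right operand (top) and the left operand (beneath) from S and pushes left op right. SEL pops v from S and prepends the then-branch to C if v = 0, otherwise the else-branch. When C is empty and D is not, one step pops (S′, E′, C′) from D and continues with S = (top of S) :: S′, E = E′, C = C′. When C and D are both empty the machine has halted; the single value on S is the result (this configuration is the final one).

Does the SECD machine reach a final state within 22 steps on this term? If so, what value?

step 0: ⟨S=∅; E=∅; C=[((λw. ((λx. 7) (7 + w))) 5)]; D=∅⟩
step 1: ⟨S=∅; E=∅; C=[5 :: (λw. ((λx. 7) (7 + w))) :: AP]; D=∅⟩
step 2: ⟨S=[5]; E=∅; C=[(λw. ((λx. 7) (7 + w))) :: AP]; D=∅⟩
step 3: ⟨S=[clo(λw. ((λx. 7) (7 + w)), ∅) :: 5]; E=∅; C=[AP]; D=∅⟩
step 4: ⟨S=∅; E={w↦5}; C=[((λx. 7) (7 + w))]; D=[(∅, ∅, ∅)]⟩
step 5: ⟨S=∅; E={w↦5}; C=[(7 + w) :: (λx. 7) :: AP]; D=[(∅, ∅, ∅)]⟩
step 6: ⟨S=∅; E={w↦5}; C=[7 :: w :: PRIM2(add) :: (λx. 7) :: AP]; D=[(∅, ∅, ∅)]⟩
step 7: ⟨S=[7]; E={w↦5}; C=[w :: PRIM2(add) :: (λx. 7) :: AP]; D=[(∅, ∅, ∅)]⟩
step 8: ⟨S=[5 :: 7]; E={w↦5}; C=[PRIM2(add) :: (λx. 7) :: AP]; D=[(∅, ∅, ∅)]⟩
step 9: ⟨S=[12]; E={w↦5}; C=[(λx. 7) :: AP]; D=[(∅, ∅, ∅)]⟩
step 10: ⟨S=[clo(λx. 7, {w↦5}) :: 12]; E={w↦5}; C=[AP]; D=[(∅, ∅, ∅)]⟩
step 11: ⟨S=∅; E={x↦12, w↦5}; C=[7]; D=[(∅, {w↦5}, ∅) :: (∅, ∅, ∅)]⟩
step 12: ⟨S=[7]; E={x↦12, w↦5}; C=∅; D=[(∅, {w↦5}, ∅) :: (∅, ∅, ∅)]⟩
step 13: ⟨S=[7]; E={w↦5}; C=∅; D=[(∅, ∅, ∅)]⟩
step 14: ⟨S=[7]; E=∅; C=∅; D=∅⟩
→ final value 7

Answer: 7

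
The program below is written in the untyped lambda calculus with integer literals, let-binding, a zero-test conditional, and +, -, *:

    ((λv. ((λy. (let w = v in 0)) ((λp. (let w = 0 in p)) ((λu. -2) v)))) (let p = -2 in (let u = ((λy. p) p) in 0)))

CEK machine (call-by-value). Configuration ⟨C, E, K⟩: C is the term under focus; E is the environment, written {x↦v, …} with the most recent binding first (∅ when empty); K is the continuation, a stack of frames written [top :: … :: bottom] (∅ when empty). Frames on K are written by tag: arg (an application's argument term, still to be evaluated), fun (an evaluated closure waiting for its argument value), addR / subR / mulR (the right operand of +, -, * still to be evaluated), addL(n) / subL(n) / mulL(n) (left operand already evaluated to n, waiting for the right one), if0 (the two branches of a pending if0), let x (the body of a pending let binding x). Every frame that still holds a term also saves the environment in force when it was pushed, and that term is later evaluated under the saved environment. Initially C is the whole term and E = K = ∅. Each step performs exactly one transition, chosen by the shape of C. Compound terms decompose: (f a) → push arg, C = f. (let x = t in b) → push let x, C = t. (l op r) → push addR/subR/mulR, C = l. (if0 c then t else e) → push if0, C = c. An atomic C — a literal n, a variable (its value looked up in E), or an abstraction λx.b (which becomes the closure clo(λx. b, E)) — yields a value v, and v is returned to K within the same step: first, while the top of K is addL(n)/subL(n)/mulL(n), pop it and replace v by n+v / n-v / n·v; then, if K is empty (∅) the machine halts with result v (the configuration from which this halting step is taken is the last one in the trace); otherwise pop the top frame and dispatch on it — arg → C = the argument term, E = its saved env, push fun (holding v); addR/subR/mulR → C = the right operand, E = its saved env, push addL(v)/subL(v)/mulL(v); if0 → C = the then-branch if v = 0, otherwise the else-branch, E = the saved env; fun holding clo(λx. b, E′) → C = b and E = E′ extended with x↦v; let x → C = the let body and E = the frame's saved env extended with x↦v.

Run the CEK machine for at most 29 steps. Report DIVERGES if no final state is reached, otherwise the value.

0. [C=((λv. ((λy. (let w = v in 0)) ((λp. (let w = 0 in p)) ((λu. -2) v)))) (let p = -2 in (let u = ((λy. p) p) in 0))) | E=∅ | K=∅]
1. [C=(λv. ((λy. (let w = v in 0)) ((λp. (let w = 0 in p)) ((λu. -2) v)))) | E=∅ | K=[arg]]
2. [C=(let p = -2 in (let u = ((λy. p) p) in 0)) | E=∅ | K=[fun]]
3. [C=-2 | E=∅ | K=[let p :: fun]]
4. [C=(let u = ((λy. p) p) in 0) | E={p↦-2} | K=[fun]]
5. [C=((λy. p) p) | E={p↦-2} | K=[let u :: fun]]
6. [C=(λy. p) | E={p↦-2} | K=[arg :: let u :: fun]]
7. [C=p | E={p↦-2} | K=[fun :: let u :: fun]]
8. [C=p | E={y↦-2, p↦-2} | K=[let u :: fun]]
9. [C=0 | E={u↦-2, p↦-2} | K=[fun]]
10. [C=((λy. (let w = v in 0)) ((λp. (let w = 0 in p)) ((λu. -2) v))) | E={v↦0} | K=∅]
11. [C=(λy. (let w = v in 0)) | E={v↦0} | K=[arg]]
12. [C=((λp. (let w = 0 in p)) ((λu. -2) v)) | E={v↦0} | K=[fun]]
13. [C=(λp. (let w = 0 in p)) | E={v↦0} | K=[arg :: fun]]
14. [C=((λu. -2) v) | E={v↦0} | K=[fun :: fun]]
15. [C=(λu. -2) | E={v↦0} | K=[arg :: fun :: fun]]
16. [C=v | E={v↦0} | K=[fun :: fun :: fun]]
17. [C=-2 | E={u↦0, v↦0} | K=[fun :: fun]]
18. [C=(let w = 0 in p) | E={p↦-2, v↦0} | K=[fun]]
19. [C=0 | E={p↦-2, v↦0} | K=[let w :: fun]]
20. [C=p | E={w↦0, p↦-2, v↦0} | K=[fun]]
21. [C=(let w = v in 0) | E={y↦-2, v↦0} | K=∅]
22. [C=v | E={y↦-2, v↦0} | K=[let w]]
23. [C=0 | E={w↦0, y↦-2, v↦0} | K=∅]
→ final value 0

Answer: 0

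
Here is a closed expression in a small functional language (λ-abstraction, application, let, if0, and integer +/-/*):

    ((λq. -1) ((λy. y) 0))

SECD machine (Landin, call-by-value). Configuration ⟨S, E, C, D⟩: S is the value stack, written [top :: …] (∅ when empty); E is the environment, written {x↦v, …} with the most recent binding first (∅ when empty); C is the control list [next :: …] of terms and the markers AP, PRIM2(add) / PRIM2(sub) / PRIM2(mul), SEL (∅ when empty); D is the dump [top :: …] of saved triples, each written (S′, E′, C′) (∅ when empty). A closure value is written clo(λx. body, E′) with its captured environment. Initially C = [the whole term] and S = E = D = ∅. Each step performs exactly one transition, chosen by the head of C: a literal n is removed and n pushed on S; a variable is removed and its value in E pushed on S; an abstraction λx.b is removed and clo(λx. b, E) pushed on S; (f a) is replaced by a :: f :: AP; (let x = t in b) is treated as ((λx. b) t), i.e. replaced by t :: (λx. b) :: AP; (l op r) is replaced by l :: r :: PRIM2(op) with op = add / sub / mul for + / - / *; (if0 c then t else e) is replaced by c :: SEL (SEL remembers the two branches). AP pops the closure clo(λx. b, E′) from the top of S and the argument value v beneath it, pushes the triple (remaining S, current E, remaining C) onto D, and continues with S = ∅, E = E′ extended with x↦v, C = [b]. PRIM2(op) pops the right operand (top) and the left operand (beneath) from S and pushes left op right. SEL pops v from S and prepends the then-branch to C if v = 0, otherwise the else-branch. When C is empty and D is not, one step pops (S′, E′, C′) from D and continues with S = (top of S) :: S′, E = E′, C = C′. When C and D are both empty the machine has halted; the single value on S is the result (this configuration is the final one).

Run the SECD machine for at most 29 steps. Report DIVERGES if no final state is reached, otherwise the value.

0. [S=∅ | E=∅ | C=[((λq. -1) ((λy. y) 0))] | D=∅]
1. [S=∅ | E=∅ | C=[((λy. y) 0) :: (λq. -1) :: AP] | D=∅]
2. [S=∅ | E=∅ | C=[0 :: (λy. y) :: AP :: (λq. -1) :: AP] | D=∅]
3. [S=[0] | E=∅ | C=[(λy. y) :: AP :: (λq. -1) :: AP] | D=∅]
4. [S=[clo(λy. y, ∅) :: 0] | E=∅ | C=[AP :: (λq. -1) :: AP] | D=∅]
5. [S=∅ | E={y↦0} | C=[y] | D=[(∅, ∅, [(λq. -1) :: AP])]]
6. [S=[0] | E={y↦0} | C=∅ | D=[(∅, ∅, [(λq. -1) :: AP])]]
7. [S=[0] | E=∅ | C=[(λq. -1) :: AP] | D=∅]
8. [S=[clo(λq. -1, ∅) :: 0] | E=∅ | C=[AP] | D=∅]
9. [S=∅ | E={q↦0} | C=[-1] | D=[(∅, ∅, ∅)]]
10. [S=[-1] | E={q↦0} | C=∅ | D=[(∅, ∅, ∅)]]
11. [S=[-1] | E=∅ | C=∅ | D=∅]
→ final value -1

Answer: -1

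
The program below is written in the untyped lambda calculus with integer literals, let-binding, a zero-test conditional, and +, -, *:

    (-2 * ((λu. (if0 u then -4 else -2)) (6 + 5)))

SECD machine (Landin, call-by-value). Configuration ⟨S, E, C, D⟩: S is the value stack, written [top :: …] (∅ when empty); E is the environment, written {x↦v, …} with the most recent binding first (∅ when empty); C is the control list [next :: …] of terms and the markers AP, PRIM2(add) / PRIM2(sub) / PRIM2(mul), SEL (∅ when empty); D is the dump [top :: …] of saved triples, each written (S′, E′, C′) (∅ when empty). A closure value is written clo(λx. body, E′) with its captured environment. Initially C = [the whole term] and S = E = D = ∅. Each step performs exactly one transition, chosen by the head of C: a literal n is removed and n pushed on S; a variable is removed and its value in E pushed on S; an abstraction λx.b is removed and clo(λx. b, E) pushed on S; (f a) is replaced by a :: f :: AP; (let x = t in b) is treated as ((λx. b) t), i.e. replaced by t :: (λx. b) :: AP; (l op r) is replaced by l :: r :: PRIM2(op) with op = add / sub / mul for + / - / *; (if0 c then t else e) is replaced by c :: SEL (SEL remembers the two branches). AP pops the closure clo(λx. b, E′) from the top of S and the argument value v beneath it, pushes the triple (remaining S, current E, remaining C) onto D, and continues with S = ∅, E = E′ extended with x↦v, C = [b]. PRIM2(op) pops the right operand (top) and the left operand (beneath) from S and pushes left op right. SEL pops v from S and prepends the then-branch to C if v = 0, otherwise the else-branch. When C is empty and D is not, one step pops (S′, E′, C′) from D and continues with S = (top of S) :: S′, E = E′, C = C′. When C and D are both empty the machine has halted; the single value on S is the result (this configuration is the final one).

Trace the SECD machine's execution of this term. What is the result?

Answer: 4

Derivation:
[0] ⟨S=∅; E=∅; C=[(-2 * ((λu. (if0 u then -4 else -2)) (6 + 5)))]; D=∅⟩
[1] ⟨S=∅; E=∅; C=[-2 :: ((λu. (if0 u then -4 else -2)) (6 + 5)) :: PRIM2(mul)]; D=∅⟩
[2] ⟨S=[-2]; E=∅; C=[((λu. (if0 u then -4 else -2)) (6 + 5)) :: PRIM2(mul)]; D=∅⟩
[3] ⟨S=[-2]; E=∅; C=[(6 + 5) :: (λu. (if0 u then -4 else -2)) :: AP :: PRIM2(mul)]; D=∅⟩
[4] ⟨S=[-2]; E=∅; C=[6 :: 5 :: PRIM2(add) :: (λu. (if0 u then -4 else -2)) :: AP :: PRIM2(mul)]; D=∅⟩
[5] ⟨S=[6 :: -2]; E=∅; C=[5 :: PRIM2(add) :: (λu. (if0 u then -4 else -2)) :: AP :: PRIM2(mul)]; D=∅⟩
[6] ⟨S=[5 :: 6 :: -2]; E=∅; C=[PRIM2(add) :: (λu. (if0 u then -4 else -2)) :: AP :: PRIM2(mul)]; D=∅⟩
[7] ⟨S=[11 :: -2]; E=∅; C=[(λu. (if0 u then -4 else -2)) :: AP :: PRIM2(mul)]; D=∅⟩
[8] ⟨S=[clo(λu. (if0 u then -4 else -2), ∅) :: 11 :: -2]; E=∅; C=[AP :: PRIM2(mul)]; D=∅⟩
[9] ⟨S=∅; E={u↦11}; C=[(if0 u then -4 else -2)]; D=[([-2], ∅, [PRIM2(mul)])]⟩
[10] ⟨S=∅; E={u↦11}; C=[u :: SEL]; D=[([-2], ∅, [PRIM2(mul)])]⟩
[11] ⟨S=[11]; E={u↦11}; C=[SEL]; D=[([-2], ∅, [PRIM2(mul)])]⟩
[12] ⟨S=∅; E={u↦11}; C=[-2]; D=[([-2], ∅, [PRIM2(mul)])]⟩
[13] ⟨S=[-2]; E={u↦11}; C=∅; D=[([-2], ∅, [PRIM2(mul)])]⟩
[14] ⟨S=[-2 :: -2]; E=∅; C=[PRIM2(mul)]; D=∅⟩
[15] ⟨S=[4]; E=∅; C=∅; D=∅⟩
→ final value 4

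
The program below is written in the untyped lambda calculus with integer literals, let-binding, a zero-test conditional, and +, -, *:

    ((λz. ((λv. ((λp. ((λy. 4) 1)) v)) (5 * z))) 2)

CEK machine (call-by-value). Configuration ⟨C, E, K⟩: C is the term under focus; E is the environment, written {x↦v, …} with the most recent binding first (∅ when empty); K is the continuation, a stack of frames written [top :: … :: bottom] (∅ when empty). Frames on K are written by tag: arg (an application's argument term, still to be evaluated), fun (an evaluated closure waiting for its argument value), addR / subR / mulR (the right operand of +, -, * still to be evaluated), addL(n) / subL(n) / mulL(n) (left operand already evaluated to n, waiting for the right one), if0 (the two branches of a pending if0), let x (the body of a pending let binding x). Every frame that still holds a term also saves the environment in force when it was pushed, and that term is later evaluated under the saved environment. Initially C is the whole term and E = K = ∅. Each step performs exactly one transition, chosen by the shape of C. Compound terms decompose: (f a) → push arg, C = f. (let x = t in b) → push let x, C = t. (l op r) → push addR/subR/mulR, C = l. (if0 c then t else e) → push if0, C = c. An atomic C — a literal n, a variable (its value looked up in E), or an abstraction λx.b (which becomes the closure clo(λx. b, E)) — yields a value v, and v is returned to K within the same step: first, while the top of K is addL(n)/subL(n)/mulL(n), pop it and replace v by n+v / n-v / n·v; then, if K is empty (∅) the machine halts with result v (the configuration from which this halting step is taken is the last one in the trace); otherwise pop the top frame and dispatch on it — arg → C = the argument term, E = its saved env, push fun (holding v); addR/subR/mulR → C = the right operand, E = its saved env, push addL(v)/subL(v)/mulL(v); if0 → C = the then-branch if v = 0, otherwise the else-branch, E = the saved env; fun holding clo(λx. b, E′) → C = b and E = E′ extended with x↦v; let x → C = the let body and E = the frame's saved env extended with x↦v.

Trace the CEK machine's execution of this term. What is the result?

t=0: [C=((λz. ((λv. ((λp. ((λy. 4) 1)) v)) (5 * z))) 2) | E=∅ | K=∅]
t=1: [C=(λz. ((λv. ((λp. ((λy. 4) 1)) v)) (5 * z))) | E=∅ | K=[arg]]
t=2: [C=2 | E=∅ | K=[fun]]
t=3: [C=((λv. ((λp. ((λy. 4) 1)) v)) (5 * z)) | E={z↦2} | K=∅]
t=4: [C=(λv. ((λp. ((λy. 4) 1)) v)) | E={z↦2} | K=[arg]]
t=5: [C=(5 * z) | E={z↦2} | K=[fun]]
t=6: [C=5 | E={z↦2} | K=[mulR :: fun]]
t=7: [C=z | E={z↦2} | K=[mulL(5) :: fun]]
t=8: [C=((λp. ((λy. 4) 1)) v) | E={v↦10, z↦2} | K=∅]
t=9: [C=(λp. ((λy. 4) 1)) | E={v↦10, z↦2} | K=[arg]]
t=10: [C=v | E={v↦10, z↦2} | K=[fun]]
t=11: [C=((λy. 4) 1) | E={p↦10, v↦10, z↦2} | K=∅]
t=12: [C=(λy. 4) | E={p↦10, v↦10, z↦2} | K=[arg]]
t=13: [C=1 | E={p↦10, v↦10, z↦2} | K=[fun]]
t=14: [C=4 | E={y↦1, p↦10, v↦10, z↦2} | K=∅]
→ final value 4

Answer: 4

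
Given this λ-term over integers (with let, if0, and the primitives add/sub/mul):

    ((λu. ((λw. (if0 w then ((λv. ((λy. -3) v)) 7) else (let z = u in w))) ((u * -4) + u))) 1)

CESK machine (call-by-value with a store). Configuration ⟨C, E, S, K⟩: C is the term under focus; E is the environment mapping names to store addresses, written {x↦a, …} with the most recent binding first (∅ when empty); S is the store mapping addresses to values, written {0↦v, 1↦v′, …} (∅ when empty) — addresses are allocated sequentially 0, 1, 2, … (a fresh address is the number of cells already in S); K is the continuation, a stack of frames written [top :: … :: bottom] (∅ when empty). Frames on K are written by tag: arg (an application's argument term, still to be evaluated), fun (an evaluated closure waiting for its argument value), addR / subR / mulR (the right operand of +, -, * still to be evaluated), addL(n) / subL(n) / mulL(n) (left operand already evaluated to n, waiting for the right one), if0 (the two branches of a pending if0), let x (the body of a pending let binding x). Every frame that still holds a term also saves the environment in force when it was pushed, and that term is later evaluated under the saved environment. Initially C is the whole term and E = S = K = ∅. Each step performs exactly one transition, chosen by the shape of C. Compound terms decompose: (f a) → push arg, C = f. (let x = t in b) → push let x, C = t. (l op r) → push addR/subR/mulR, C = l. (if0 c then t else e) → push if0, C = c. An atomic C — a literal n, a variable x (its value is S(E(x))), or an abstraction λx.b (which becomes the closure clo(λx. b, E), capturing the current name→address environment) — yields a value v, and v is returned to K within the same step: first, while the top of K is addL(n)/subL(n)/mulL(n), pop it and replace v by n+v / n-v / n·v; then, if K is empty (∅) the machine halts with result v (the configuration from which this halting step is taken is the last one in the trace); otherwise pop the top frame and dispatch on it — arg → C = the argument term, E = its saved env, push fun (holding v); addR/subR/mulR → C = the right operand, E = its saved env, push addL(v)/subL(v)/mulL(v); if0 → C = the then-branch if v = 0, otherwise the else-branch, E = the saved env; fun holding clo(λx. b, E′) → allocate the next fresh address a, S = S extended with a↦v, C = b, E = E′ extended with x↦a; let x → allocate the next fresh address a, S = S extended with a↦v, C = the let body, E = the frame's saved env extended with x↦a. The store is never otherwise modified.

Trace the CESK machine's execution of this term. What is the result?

Answer: -3

Derivation:
0. <C=((λu. ((λw. (if0 w then ((λv. ((λy. -3) v)) 7) else (let z = u in w))) ((u * -4) + u))) 1), E=∅, S=∅, K=∅>
1. <C=(λu. ((λw. (if0 w then ((λv. ((λy. -3) v)) 7) else (let z = u in w))) ((u * -4) + u))), E=∅, S=∅, K=[arg]>
2. <C=1, E=∅, S=∅, K=[fun]>
3. <C=((λw. (if0 w then ((λv. ((λy. -3) v)) 7) else (let z = u in w))) ((u * -4) + u)), E={u↦0}, S={0↦1}, K=∅>
4. <C=(λw. (if0 w then ((λv. ((λy. -3) v)) 7) else (let z = u in w))), E={u↦0}, S={0↦1}, K=[arg]>
5. <C=((u * -4) + u), E={u↦0}, S={0↦1}, K=[fun]>
6. <C=(u * -4), E={u↦0}, S={0↦1}, K=[addR :: fun]>
7. <C=u, E={u↦0}, S={0↦1}, K=[mulR :: addR :: fun]>
8. <C=-4, E={u↦0}, S={0↦1}, K=[mulL(1) :: addR :: fun]>
9. <C=u, E={u↦0}, S={0↦1}, K=[addL(-4) :: fun]>
10. <C=(if0 w then ((λv. ((λy. -3) v)) 7) else (let z = u in w)), E={w↦1, u↦0}, S={0↦1, 1↦-3}, K=∅>
11. <C=w, E={w↦1, u↦0}, S={0↦1, 1↦-3}, K=[if0]>
12. <C=(let z = u in w), E={w↦1, u↦0}, S={0↦1, 1↦-3}, K=∅>
13. <C=u, E={w↦1, u↦0}, S={0↦1, 1↦-3}, K=[let z]>
14. <C=w, E={z↦2, w↦1, u↦0}, S={0↦1, 1↦-3, 2↦1}, K=∅>
→ final value -3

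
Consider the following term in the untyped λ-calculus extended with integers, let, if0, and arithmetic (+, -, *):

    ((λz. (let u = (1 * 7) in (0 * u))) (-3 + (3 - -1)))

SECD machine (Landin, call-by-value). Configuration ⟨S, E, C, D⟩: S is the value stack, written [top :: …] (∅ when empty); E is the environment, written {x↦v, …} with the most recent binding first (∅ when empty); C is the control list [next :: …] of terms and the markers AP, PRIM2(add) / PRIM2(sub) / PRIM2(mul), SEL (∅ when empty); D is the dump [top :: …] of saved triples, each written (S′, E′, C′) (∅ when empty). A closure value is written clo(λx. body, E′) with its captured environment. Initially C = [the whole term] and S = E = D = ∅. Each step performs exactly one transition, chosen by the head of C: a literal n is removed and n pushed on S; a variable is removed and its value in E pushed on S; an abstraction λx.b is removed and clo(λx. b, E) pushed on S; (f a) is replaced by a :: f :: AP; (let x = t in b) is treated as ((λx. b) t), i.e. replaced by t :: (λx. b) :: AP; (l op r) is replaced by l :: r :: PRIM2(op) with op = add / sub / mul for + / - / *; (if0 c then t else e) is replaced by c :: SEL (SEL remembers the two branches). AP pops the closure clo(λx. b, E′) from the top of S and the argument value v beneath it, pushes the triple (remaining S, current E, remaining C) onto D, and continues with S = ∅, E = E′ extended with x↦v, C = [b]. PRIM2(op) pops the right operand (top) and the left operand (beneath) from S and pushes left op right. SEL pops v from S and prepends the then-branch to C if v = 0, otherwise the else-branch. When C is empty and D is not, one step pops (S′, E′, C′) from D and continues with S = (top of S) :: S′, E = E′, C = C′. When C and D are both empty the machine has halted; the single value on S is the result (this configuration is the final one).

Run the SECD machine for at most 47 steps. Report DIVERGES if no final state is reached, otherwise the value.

Answer: 0

Derivation:
0. ⟨S=∅; E=∅; C=[((λz. (let u = (1 * 7) in (0 * u))) (-3 + (3 - -1)))]; D=∅⟩
1. ⟨S=∅; E=∅; C=[(-3 + (3 - -1)) :: (λz. (let u = (1 * 7) in (0 * u))) :: AP]; D=∅⟩
2. ⟨S=∅; E=∅; C=[-3 :: (3 - -1) :: PRIM2(add) :: (λz. (let u = (1 * 7) in (0 * u))) :: AP]; D=∅⟩
3. ⟨S=[-3]; E=∅; C=[(3 - -1) :: PRIM2(add) :: (λz. (let u = (1 * 7) in (0 * u))) :: AP]; D=∅⟩
4. ⟨S=[-3]; E=∅; C=[3 :: -1 :: PRIM2(sub) :: PRIM2(add) :: (λz. (let u = (1 * 7) in (0 * u))) :: AP]; D=∅⟩
5. ⟨S=[3 :: -3]; E=∅; C=[-1 :: PRIM2(sub) :: PRIM2(add) :: (λz. (let u = (1 * 7) in (0 * u))) :: AP]; D=∅⟩
6. ⟨S=[-1 :: 3 :: -3]; E=∅; C=[PRIM2(sub) :: PRIM2(add) :: (λz. (let u = (1 * 7) in (0 * u))) :: AP]; D=∅⟩
7. ⟨S=[4 :: -3]; E=∅; C=[PRIM2(add) :: (λz. (let u = (1 * 7) in (0 * u))) :: AP]; D=∅⟩
8. ⟨S=[1]; E=∅; C=[(λz. (let u = (1 * 7) in (0 * u))) :: AP]; D=∅⟩
9. ⟨S=[clo(λz. (let u = (1 * 7) in (0 * u)), ∅) :: 1]; E=∅; C=[AP]; D=∅⟩
10. ⟨S=∅; E={z↦1}; C=[(let u = (1 * 7) in (0 * u))]; D=[(∅, ∅, ∅)]⟩
11. ⟨S=∅; E={z↦1}; C=[(1 * 7) :: (λu. (0 * u)) :: AP]; D=[(∅, ∅, ∅)]⟩
12. ⟨S=∅; E={z↦1}; C=[1 :: 7 :: PRIM2(mul) :: (λu. (0 * u)) :: AP]; D=[(∅, ∅, ∅)]⟩
13. ⟨S=[1]; E={z↦1}; C=[7 :: PRIM2(mul) :: (λu. (0 * u)) :: AP]; D=[(∅, ∅, ∅)]⟩
14. ⟨S=[7 :: 1]; E={z↦1}; C=[PRIM2(mul) :: (λu. (0 * u)) :: AP]; D=[(∅, ∅, ∅)]⟩
15. ⟨S=[7]; E={z↦1}; C=[(λu. (0 * u)) :: AP]; D=[(∅, ∅, ∅)]⟩
16. ⟨S=[clo(λu. (0 * u), {z↦1}) :: 7]; E={z↦1}; C=[AP]; D=[(∅, ∅, ∅)]⟩
17. ⟨S=∅; E={u↦7, z↦1}; C=[(0 * u)]; D=[(∅, {z↦1}, ∅) :: (∅, ∅, ∅)]⟩
18. ⟨S=∅; E={u↦7, z↦1}; C=[0 :: u :: PRIM2(mul)]; D=[(∅, {z↦1}, ∅) :: (∅, ∅, ∅)]⟩
19. ⟨S=[0]; E={u↦7, z↦1}; C=[u :: PRIM2(mul)]; D=[(∅, {z↦1}, ∅) :: (∅, ∅, ∅)]⟩
20. ⟨S=[7 :: 0]; E={u↦7, z↦1}; C=[PRIM2(mul)]; D=[(∅, {z↦1}, ∅) :: (∅, ∅, ∅)]⟩
21. ⟨S=[0]; E={u↦7, z↦1}; C=∅; D=[(∅, {z↦1}, ∅) :: (∅, ∅, ∅)]⟩
22. ⟨S=[0]; E={z↦1}; C=∅; D=[(∅, ∅, ∅)]⟩
23. ⟨S=[0]; E=∅; C=∅; D=∅⟩
→ final value 0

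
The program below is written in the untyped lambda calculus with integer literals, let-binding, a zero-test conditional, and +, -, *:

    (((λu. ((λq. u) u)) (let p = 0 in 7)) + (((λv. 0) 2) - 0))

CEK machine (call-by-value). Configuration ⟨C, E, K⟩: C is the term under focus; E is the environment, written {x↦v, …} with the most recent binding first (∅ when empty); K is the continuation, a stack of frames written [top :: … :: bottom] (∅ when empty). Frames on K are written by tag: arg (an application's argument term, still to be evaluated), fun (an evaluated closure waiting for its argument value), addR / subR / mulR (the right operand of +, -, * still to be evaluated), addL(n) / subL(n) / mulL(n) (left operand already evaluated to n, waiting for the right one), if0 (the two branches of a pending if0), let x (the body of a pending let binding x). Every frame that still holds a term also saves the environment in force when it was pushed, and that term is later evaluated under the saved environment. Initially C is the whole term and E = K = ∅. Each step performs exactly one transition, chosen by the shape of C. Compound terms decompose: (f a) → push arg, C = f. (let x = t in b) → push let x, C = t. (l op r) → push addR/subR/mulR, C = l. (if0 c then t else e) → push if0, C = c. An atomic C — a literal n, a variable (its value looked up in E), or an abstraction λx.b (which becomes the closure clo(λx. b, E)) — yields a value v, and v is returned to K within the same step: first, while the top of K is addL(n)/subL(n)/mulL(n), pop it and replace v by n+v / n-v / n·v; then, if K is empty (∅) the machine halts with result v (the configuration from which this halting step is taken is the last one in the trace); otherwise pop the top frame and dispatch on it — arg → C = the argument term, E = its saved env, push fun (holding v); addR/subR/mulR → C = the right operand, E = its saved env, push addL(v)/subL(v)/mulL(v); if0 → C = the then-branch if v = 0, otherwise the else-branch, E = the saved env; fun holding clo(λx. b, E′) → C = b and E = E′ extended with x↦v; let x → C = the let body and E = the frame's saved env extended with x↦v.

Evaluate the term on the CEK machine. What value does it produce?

Answer: 7

Machine steps:
step 0: ⟨C=(((λu. ((λq. u) u)) (let p = 0 in 7)) + (((λv. 0) 2) - 0)); E=∅; K=∅⟩
step 1: ⟨C=((λu. ((λq. u) u)) (let p = 0 in 7)); E=∅; K=[addR]⟩
step 2: ⟨C=(λu. ((λq. u) u)); E=∅; K=[arg :: addR]⟩
step 3: ⟨C=(let p = 0 in 7); E=∅; K=[fun :: addR]⟩
step 4: ⟨C=0; E=∅; K=[let p :: fun :: addR]⟩
step 5: ⟨C=7; E={p↦0}; K=[fun :: addR]⟩
step 6: ⟨C=((λq. u) u); E={u↦7}; K=[addR]⟩
step 7: ⟨C=(λq. u); E={u↦7}; K=[arg :: addR]⟩
step 8: ⟨C=u; E={u↦7}; K=[fun :: addR]⟩
step 9: ⟨C=u; E={q↦7, u↦7}; K=[addR]⟩
step 10: ⟨C=(((λv. 0) 2) - 0); E=∅; K=[addL(7)]⟩
step 11: ⟨C=((λv. 0) 2); E=∅; K=[subR :: addL(7)]⟩
step 12: ⟨C=(λv. 0); E=∅; K=[arg :: subR :: addL(7)]⟩
step 13: ⟨C=2; E=∅; K=[fun :: subR :: addL(7)]⟩
step 14: ⟨C=0; E={v↦2}; K=[subR :: addL(7)]⟩
step 15: ⟨C=0; E=∅; K=[subL(0) :: addL(7)]⟩
→ final value 7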